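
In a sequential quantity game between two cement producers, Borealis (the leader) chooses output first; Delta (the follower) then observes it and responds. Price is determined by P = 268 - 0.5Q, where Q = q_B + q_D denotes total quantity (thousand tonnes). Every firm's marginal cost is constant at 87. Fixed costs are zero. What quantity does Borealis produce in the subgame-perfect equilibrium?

Solve by backward induction. Given q_B, the follower Delta maximises π_D = (268 - (1/2)q_B - (1/2)q_D)q_D - 87q_D.
Follower FOC: 181 - (1/2)q_B - q_D = 0, so q_D(q_B) = (181 - (1/2)q_B).
The leader anticipates this reaction. Substituting into P = 268 - 0.5Q gives P = 355/2 - (1/4)q_B, so π_B = (355/2 - (1/4)q_B)q_B - 87q_B.
Maximising: ∂π_B/∂q_B = 181/2 - (1/2)q_B = 0, giving q_B = 181.
Then q_D = (181 - (1/2)·181) = 181/2.

181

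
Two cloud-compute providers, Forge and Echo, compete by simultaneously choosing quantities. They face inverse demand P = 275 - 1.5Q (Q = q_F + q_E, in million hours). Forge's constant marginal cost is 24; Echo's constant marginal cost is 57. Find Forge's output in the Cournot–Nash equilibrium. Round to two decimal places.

63.11

Forge's profit: π_F = (275 - 1.5Q)q_F - (24q_F). Setting ∂π_F/∂q_F = 0: 251 - 3q_F - (3/2)(q_E) = 0.
Echo's first-order condition: 218 - 3q_E - (3/2)(q_F) = 0.
Rearranging gives the reaction functions q_F = (251 - (3/2)q_E)/3 and q_E = (218 - (3/2)q_F)/3.
Substituting one into the other gives q_F = 568/9 and q_E = 370/9.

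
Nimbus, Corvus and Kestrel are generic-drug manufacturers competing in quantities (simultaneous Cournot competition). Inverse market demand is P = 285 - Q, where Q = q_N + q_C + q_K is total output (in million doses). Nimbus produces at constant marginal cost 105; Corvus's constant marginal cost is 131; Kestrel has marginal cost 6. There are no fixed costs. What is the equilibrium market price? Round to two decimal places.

131.75

Nimbus's profit: π_N = (285 - Q)q_N - (105q_N). Setting ∂π_N/∂q_N = 0: 180 - 2q_N - (q_C + q_K) = 0.
Corvus's profit: π_C = (285 - Q)q_C - (131q_C). Setting ∂π_C/∂q_C = 0: 154 - 2q_C - (q_N + q_K) = 0.
Kestrel's profit: π_K = (285 - Q)q_K - (6q_K). Setting ∂π_K/∂q_K = 0: 279 - 2q_K - (q_N + q_C) = 0.
Summing all 3 equations gives 613 − 4Q = 0, hence Q = 613/4.
Back-substituting: q_N = (180 − 613/4) = 107/4, q_C = (154 − 613/4) = 3/4, q_K = (279 − 613/4) = 503/4.
Total output Q = 613/4, so price P = 285 - 613/4 = 527/4.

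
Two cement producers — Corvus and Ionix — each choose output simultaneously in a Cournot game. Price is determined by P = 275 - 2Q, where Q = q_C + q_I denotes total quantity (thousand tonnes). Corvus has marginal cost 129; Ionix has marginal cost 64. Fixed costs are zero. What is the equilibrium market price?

Corvus's profit: π_C = (275 - 2Q)q_C - (129q_C). Setting ∂π_C/∂q_C = 0: 146 - 4q_C - 2(q_I) = 0.
Ionix's profit: π_I = (275 - 2Q)q_I - (64q_I). Setting ∂π_I/∂q_I = 0: 211 - 4q_I - 2(q_C) = 0.
So q_C = (146 - 2q_I)/4 and q_I = (211 - 2q_C)/4.
Solving the pair: q_C = 27/2, q_I = 46.
Total output Q = 119/2, so price P = 275 - 2·(119/2) = 156.

156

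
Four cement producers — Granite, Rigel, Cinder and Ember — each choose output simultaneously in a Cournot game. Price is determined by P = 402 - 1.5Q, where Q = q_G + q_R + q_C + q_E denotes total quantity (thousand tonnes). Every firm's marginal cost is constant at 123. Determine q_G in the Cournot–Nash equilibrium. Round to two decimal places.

Each firm earns π_i = (402 - 1.5Q)q_i - 123q_i.
Setting ∂π_i/∂q_i = 0 with rivals' quantities fixed: 279 - 3q_i - (3/2)·Σ_{j≠i} q_j = 0.
With identical firms every q_j equals q_i, so Σ_{j≠i} q_j = 3q_i and 279 = (15/2)q_i, giving q_i = 186/5.

37.20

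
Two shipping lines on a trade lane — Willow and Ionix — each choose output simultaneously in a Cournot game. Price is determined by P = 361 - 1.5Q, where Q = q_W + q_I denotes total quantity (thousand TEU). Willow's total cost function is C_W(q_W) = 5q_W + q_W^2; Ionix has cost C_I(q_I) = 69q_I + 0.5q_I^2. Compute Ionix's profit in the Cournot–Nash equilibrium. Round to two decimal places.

5443.21

Willow's profit: π_W = (361 - 1.5Q)q_W - (5q_W + q_W²). Setting ∂π_W/∂q_W = 0: 356 - 5q_W - (3/2)(q_I) = 0.
Ionix's first-order condition: 292 - 4q_I - (3/2)(q_W) = 0.
Best responses: q_W = (356 - (3/2)q_I)/5, q_I = (292 - (3/2)q_W)/4.
Solving the pair: q_W = 55.5493, q_I = 52.1690.
Price P = 361 - (3/2)·107.7183 = 199.4225.
Ionix's profit: 199.4225·52.1690 - 69·52.1690 - (1/2)·52.1690² = 5443.2121.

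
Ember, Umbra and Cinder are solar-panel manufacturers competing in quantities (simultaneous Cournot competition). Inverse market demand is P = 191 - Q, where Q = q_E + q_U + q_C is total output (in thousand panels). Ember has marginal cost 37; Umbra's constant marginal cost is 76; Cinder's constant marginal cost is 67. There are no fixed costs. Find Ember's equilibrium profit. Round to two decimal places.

Ember's profit: π_E = (191 - Q)q_E - (37q_E). Setting ∂π_E/∂q_E = 0: 154 - 2q_E - (q_U + q_C) = 0.
Umbra's first-order condition: 115 - 2q_U - (q_E + q_C) = 0.
Cinder's first-order condition: 124 - 2q_C - (q_E + q_U) = 0.
Adding the 3 conditions: 393 − 2Q − 2Q = 0, i.e. Q = 393/4.
Back-substituting: q_E = (154 − 393/4) = 223/4, q_U = (115 − 393/4) = 67/4, q_C = (124 − 393/4) = 103/4.
Price P = 191 - 393/4 = 371/4.
Ember's profit: (371/4 - 37)·(223/4) = 3108.0625.

3108.06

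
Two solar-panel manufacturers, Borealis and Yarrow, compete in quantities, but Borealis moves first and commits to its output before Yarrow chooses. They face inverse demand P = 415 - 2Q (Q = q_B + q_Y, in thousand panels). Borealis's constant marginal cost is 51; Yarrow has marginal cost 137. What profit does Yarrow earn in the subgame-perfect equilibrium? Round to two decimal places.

Solve by backward induction. Given q_B, the follower Yarrow maximises π_Y = (415 - 2q_B - 2q_Y)q_Y - 137q_Y.
Setting the follower's marginal profit to zero, 278 - 2q_B - 4q_Y = 0, i.e. q_Y = (278 - 2q_B)/4.
Borealis substitutes q_Y(q_B) into its own profit: π_B = q_B(415 - 2q_B - (278 - 2q_B)/2) - 51q_B = (276 - q_B)q_B - 51q_B.
The leader's first-order condition 225 - 2q_B = 0 yields q_B = 225/2.
Then q_Y = (278 - 2·(225/2))/4 = 53/4.
Price P = 415 - 2·(503/4) = 327/2.
Yarrow's profit: (327/2 - 137)·(53/4) = 351.1250.

351.13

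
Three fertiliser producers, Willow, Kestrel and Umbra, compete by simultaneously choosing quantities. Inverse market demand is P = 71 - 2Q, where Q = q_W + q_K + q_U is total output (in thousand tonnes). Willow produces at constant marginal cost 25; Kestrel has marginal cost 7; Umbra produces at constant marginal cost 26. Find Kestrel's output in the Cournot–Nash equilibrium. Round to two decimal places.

Willow's profit: π_W = (71 - 2Q)q_W - (25q_W). Setting ∂π_W/∂q_W = 0: 46 - 4q_W - 2(q_K + q_U) = 0.
Kestrel's profit: π_K = (71 - 2Q)q_K - (7q_K). Setting ∂π_K/∂q_K = 0: 64 - 4q_K - 2(q_W + q_U) = 0.
Umbra's profit: π_U = (71 - 2Q)q_U - (26q_U). Setting ∂π_U/∂q_U = 0: 45 - 4q_U - 2(q_W + q_K) = 0.
Adding the 3 first-order conditions: 155 − 8Q = 0, so Q = 155/8.
Back-substituting: q_W = (46 − 155/4)/2 = 29/8, q_K = (64 − 155/4)/2 = 101/8, q_U = (45 − 155/4)/2 = 25/8.

12.63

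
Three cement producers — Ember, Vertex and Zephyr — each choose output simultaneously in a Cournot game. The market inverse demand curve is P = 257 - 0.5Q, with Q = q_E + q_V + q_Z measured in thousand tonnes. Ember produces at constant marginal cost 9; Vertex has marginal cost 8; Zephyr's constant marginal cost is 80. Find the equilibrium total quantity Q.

337

Ember's profit: π_E = (257 - 0.5Q)q_E - (9q_E). Setting ∂π_E/∂q_E = 0: 248 - q_E - (1/2)(q_V + q_Z) = 0.
Vertex's profit: π_V = (257 - 0.5Q)q_V - (8q_V). Setting ∂π_V/∂q_V = 0: 249 - q_V - (1/2)(q_E + q_Z) = 0.
Zephyr's first-order condition: 177 - q_Z - (1/2)(q_E + q_V) = 0.
Adding the 3 conditions: 674 − Q − Q = 0, i.e. Q = 337.
Back-substituting: q_E = (248 − 337/2)/(1/2) = 159, q_V = (249 − 337/2)/(1/2) = 161, q_Z = (177 − 337/2)/(1/2) = 17.
Total output Q = 159 + 161 + 17 = 337.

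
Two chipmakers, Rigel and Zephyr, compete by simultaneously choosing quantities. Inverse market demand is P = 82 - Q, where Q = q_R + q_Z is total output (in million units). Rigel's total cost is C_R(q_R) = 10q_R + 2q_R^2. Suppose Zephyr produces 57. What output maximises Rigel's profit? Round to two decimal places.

With the rival's output fixed at 57, Rigel's profit is π_R = (82 - 57 - q_R)q_R - (10q_R + 2q_R²) = (25 - q_R)q_R - (10q_R + 2q_R²).
∂π_R/∂q_R = 15 - 6q_R = 0, so q_R = 5/2.

2.50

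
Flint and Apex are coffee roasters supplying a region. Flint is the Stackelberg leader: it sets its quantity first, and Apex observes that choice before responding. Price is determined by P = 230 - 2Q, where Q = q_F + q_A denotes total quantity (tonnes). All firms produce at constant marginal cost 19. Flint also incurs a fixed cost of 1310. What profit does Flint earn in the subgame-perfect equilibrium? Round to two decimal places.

The follower Apex best-responds to any q_F: π_A = (230 - 2Q)q_A - 19q_A.
∂π_A/∂q_A = 211 - 2q_F - 4q_A = 0 gives the reaction function q_A = (211 - 2q_F)/4.
Flint substitutes q_A(q_F) into its own profit: π_F = q_F(230 - 2q_F - (211 - 2q_F)/2) - 19q_F = (249/2 - q_F)q_F - 19q_F.
The leader's first-order condition 211/2 - 2q_F = 0 yields q_F = 211/4.
Then q_A = (211 - 2·(211/4))/4 = 211/8.
Price P = 230 - 2·(633/8) = 287/4.
Flint's profit: (287/4 - 19)·(211/4) - 1310 = 1472.5625.

1472.56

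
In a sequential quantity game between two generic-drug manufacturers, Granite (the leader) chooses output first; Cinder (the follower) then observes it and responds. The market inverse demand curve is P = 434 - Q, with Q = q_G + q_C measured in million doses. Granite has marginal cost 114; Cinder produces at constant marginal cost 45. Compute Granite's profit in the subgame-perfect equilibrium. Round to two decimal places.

Solve by backward induction. Given q_G, the follower Cinder maximises π_C = (434 - q_G - q_C)q_C - 45q_C.
∂π_C/∂q_C = 389 - q_G - 2q_C = 0 gives the reaction function q_C = (389 - q_G)/2.
Granite substitutes q_C(q_G) into its own profit: π_G = q_G(434 - q_G - (389 - q_G)/2) - 114q_G = (479/2 - (1/2)q_G)q_G - 114q_G.
The leader's first-order condition 251/2 - q_G = 0 yields q_G = 251/2.
Then q_C = (389 - 251/2)/2 = 527/4.
Price P = 434 - 1029/4 = 707/4.
Granite's profit: (707/4 - 114)·(251/2) = 7875.1250.

7875.13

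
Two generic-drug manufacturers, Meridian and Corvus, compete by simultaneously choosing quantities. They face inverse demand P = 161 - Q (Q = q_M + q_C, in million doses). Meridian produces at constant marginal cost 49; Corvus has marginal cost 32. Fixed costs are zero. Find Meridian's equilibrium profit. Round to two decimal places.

1002.78

Meridian's profit: π_M = (161 - Q)q_M - (49q_M). Setting ∂π_M/∂q_M = 0: 112 - 2q_M - (q_C) = 0.
Corvus's profit: π_C = (161 - Q)q_C - (32q_C). Setting ∂π_C/∂q_C = 0: 129 - 2q_C - (q_M) = 0.
Best responses: q_M = (112 - q_C)/2, q_C = (129 - q_M)/2.
Solving the pair: q_M = 95/3, q_C = 146/3.
Price P = 161 - 241/3 = 242/3.
Meridian's profit: (242/3 - 49)·(95/3) = 1002.7778.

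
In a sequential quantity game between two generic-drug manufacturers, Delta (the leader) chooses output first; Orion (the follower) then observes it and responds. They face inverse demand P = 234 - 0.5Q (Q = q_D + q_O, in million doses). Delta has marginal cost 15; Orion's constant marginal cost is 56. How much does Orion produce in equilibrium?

48

The follower Orion best-responds to any q_D: π_O = (234 - 0.5Q)q_O - 56q_O.
Setting the follower's marginal profit to zero, 178 - (1/2)q_D - q_O = 0, i.e. q_O = (178 - (1/2)q_D).
Delta substitutes q_O(q_D) into its own profit: π_D = q_D(234 - (1/2)q_D - (178 - (1/2)q_D)/2) - 15q_D = (145 - (1/4)q_D)q_D - 15q_D.
The leader's first-order condition 130 - (1/2)q_D = 0 yields q_D = 260.
Then q_O = (178 - (1/2)·260) = 48.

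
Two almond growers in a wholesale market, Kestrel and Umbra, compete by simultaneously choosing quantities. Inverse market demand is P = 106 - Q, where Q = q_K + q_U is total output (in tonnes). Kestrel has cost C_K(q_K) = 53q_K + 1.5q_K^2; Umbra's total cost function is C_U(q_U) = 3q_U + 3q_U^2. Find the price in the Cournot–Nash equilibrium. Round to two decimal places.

85.92

Kestrel's profit: π_K = (106 - Q)q_K - (53q_K + (3/2)q_K²). Setting ∂π_K/∂q_K = 0: 53 - 5q_K - (q_U) = 0.
Umbra's first-order condition: 103 - 8q_U - (q_K) = 0.
Best responses: q_K = (53 - q_U)/5, q_U = (103 - q_K)/8.
Solving the pair: q_K = 107/13, q_U = 154/13.
Total output Q = 261/13, so price P = 106 - 261/13 = 1117/13.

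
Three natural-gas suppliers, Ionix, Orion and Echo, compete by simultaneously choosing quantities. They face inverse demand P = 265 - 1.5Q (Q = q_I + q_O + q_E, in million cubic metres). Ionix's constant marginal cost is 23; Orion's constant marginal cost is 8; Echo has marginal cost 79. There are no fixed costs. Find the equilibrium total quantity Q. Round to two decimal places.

114.17

Ionix's profit: π_I = (265 - 1.5Q)q_I - (23q_I). Setting ∂π_I/∂q_I = 0: 242 - 3q_I - (3/2)(q_O + q_E) = 0.
Orion's first-order condition: 257 - 3q_O - (3/2)(q_I + q_E) = 0.
Echo's profit: π_E = (265 - 1.5Q)q_E - (79q_E). Setting ∂π_E/∂q_E = 0: 186 - 3q_E - (3/2)(q_I + q_O) = 0.
Summing all 3 equations gives 685 − 6Q = 0, hence Q = 685/6.
Back-substituting: q_I = (242 − 685/4)/(3/2) = 283/6, q_O = (257 − 685/4)/(3/2) = 343/6, q_E = (186 − 685/4)/(3/2) = 59/6.
Total output Q = 283/6 + 343/6 + 59/6 = 685/6.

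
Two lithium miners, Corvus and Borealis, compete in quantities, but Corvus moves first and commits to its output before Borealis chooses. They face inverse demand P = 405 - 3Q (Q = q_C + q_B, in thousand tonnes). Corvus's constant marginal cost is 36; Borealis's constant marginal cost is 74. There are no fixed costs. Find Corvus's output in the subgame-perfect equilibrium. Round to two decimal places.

The follower Borealis best-responds to any q_C: π_B = (405 - 3Q)q_B - 74q_B.
Follower FOC: 331 - 3q_C - 6q_B = 0, so q_B(q_C) = (331 - 3q_C)/6.
Corvus substitutes q_B(q_C) into its own profit: π_C = q_C(405 - 3q_C - (331 - 3q_C)/2) - 36q_C = (479/2 - (3/2)q_C)q_C - 36q_C.
Leader FOC: 407/2 - 3q_C = 0, so q_C = 407/6.
Then q_B = (331 - 3·(407/6))/6 = 85/4.

67.83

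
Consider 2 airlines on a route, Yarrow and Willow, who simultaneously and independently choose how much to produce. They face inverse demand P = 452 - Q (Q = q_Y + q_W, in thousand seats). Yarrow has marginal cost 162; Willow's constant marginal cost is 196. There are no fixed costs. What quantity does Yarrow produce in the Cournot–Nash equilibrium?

Yarrow's profit: π_Y = (452 - Q)q_Y - (162q_Y). Setting ∂π_Y/∂q_Y = 0: 290 - 2q_Y - (q_W) = 0.
Willow's first-order condition: 256 - 2q_W - (q_Y) = 0.
Best responses: q_Y = (290 - q_W)/2, q_W = (256 - q_Y)/2.
Substituting one into the other gives q_Y = 108 and q_W = 74.

108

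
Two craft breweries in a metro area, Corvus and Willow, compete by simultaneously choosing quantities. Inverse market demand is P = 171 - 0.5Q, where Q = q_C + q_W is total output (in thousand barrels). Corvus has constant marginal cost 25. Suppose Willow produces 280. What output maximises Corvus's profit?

With the rival's output fixed at 280, Corvus's profit is π_C = (171 - (1/2)·280 - (1/2)q_C)q_C - (25q_C) = (31 - (1/2)q_C)q_C - (25q_C).
∂π_C/∂q_C = 6 - q_C = 0, so q_C = 6.

6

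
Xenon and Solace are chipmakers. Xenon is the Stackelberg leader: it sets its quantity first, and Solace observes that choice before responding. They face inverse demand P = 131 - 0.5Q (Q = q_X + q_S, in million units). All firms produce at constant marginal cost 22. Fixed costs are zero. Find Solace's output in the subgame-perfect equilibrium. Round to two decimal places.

54.50

Solve by backward induction. Given q_X, the follower Solace maximises π_S = (131 - (1/2)q_X - (1/2)q_S)q_S - 22q_S.
Setting the follower's marginal profit to zero, 109 - (1/2)q_X - q_S = 0, i.e. q_S = (109 - (1/2)q_X).
Xenon substitutes q_S(q_X) into its own profit: π_X = q_X(131 - (1/2)q_X - (109 - (1/2)q_X)/2) - 22q_X = (153/2 - (1/4)q_X)q_X - 22q_X.
Maximising: ∂π_X/∂q_X = 109/2 - (1/2)q_X = 0, giving q_X = 109.
Then q_S = (109 - (1/2)·109) = 109/2.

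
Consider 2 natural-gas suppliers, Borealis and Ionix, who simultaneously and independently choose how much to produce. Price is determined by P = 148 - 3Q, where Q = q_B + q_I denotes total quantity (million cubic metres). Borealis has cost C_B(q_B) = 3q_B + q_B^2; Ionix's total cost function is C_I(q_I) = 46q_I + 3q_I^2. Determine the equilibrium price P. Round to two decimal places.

Borealis's profit: π_B = (148 - 3Q)q_B - (3q_B + q_B²). Setting ∂π_B/∂q_B = 0: 145 - 8q_B - 3(q_I) = 0.
Ionix's first-order condition: 102 - 12q_I - 3(q_B) = 0.
So q_B = (145 - 3q_I)/8 and q_I = (102 - 3q_B)/12.
Substituting one into the other gives q_B = 478/29 and q_I = 127/29.
Total output Q = 605/29, so price P = 148 - 3·(605/29) = 85.4138.

85.41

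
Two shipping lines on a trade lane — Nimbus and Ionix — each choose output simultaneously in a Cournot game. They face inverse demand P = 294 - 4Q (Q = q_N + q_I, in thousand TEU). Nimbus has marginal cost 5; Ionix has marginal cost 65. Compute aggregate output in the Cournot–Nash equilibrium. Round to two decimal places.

Nimbus's profit: π_N = (294 - 4Q)q_N - (5q_N). Setting ∂π_N/∂q_N = 0: 289 - 8q_N - 4(q_I) = 0.
Ionix's profit: π_I = (294 - 4Q)q_I - (65q_I). Setting ∂π_I/∂q_I = 0: 229 - 8q_I - 4(q_N) = 0.
Best responses: q_N = (289 - 4q_I)/8, q_I = (229 - 4q_N)/8.
Substituting one into the other gives q_N = 349/12 and q_I = 169/12.
Total output Q = 349/12 + 169/12 = 259/6.

43.17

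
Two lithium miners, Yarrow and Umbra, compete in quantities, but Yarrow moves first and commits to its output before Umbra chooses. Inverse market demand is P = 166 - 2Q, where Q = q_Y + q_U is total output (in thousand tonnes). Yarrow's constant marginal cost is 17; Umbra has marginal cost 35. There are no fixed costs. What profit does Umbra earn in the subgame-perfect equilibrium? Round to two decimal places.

282.03

The follower Umbra best-responds to any q_Y: π_U = (166 - 2Q)q_U - 35q_U.
∂π_U/∂q_U = 131 - 2q_Y - 4q_U = 0 gives the reaction function q_U = (131 - 2q_Y)/4.
Yarrow substitutes q_U(q_Y) into its own profit: π_Y = q_Y(166 - 2q_Y - (131 - 2q_Y)/2) - 17q_Y = (201/2 - q_Y)q_Y - 17q_Y.
Leader FOC: 167/2 - 2q_Y = 0, so q_Y = 167/4.
Then q_U = (131 - 2·(167/4))/4 = 95/8.
Price P = 166 - 2·(429/8) = 235/4.
Umbra's profit: (235/4 - 35)·(95/8) = 282.0313.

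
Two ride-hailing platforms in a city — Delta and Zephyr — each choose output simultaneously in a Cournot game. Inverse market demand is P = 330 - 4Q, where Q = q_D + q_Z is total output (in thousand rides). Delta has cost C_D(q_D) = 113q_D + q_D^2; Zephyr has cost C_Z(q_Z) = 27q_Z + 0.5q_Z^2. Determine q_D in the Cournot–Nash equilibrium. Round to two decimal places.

10.01

Delta's profit: π_D = (330 - 4Q)q_D - (113q_D + q_D²). Setting ∂π_D/∂q_D = 0: 217 - 10q_D - 4(q_Z) = 0.
Zephyr's profit: π_Z = (330 - 4Q)q_Z - (27q_Z + (1/2)q_Z²). Setting ∂π_Z/∂q_Z = 0: 303 - 9q_Z - 4(q_D) = 0.
Best responses: q_D = (217 - 4q_Z)/10, q_Z = (303 - 4q_D)/9.
Substituting one into the other gives q_D = 741/74 and q_Z = 1081/37.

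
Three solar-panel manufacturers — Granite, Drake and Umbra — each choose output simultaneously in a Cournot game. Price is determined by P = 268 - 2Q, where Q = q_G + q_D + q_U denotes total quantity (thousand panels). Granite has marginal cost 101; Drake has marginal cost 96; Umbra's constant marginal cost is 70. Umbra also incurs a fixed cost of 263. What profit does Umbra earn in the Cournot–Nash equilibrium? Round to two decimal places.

Granite's profit: π_G = (268 - 2Q)q_G - (101q_G). Setting ∂π_G/∂q_G = 0: 167 - 4q_G - 2(q_D + q_U) = 0.
Drake's profit: π_D = (268 - 2Q)q_D - (96q_D). Setting ∂π_D/∂q_D = 0: 172 - 4q_D - 2(q_G + q_U) = 0.
Umbra's first-order condition: 198 - 4q_U - 2(q_G + q_D) = 0.
Adding the 3 conditions: 537 − 4Q − 4Q = 0, i.e. Q = 537/8.
Back-substituting: q_G = (167 − 537/4)/2 = 131/8, q_D = (172 − 537/4)/2 = 151/8, q_U = (198 − 537/4)/2 = 255/8.
Price P = 268 - 2·(537/8) = 535/4.
Umbra's profit: (535/4 - 70)·(255/8) - 263 = 1769.0313.

1769.03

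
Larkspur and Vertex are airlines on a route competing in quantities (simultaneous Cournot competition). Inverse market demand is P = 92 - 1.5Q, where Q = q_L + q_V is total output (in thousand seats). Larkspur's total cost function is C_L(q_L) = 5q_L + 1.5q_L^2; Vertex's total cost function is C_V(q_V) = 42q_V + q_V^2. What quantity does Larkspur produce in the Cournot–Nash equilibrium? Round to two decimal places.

12.97

Larkspur's profit: π_L = (92 - 1.5Q)q_L - (5q_L + (3/2)q_L²). Setting ∂π_L/∂q_L = 0: 87 - 6q_L - (3/2)(q_V) = 0.
Vertex's profit: π_V = (92 - 1.5Q)q_V - (42q_V + q_V²). Setting ∂π_V/∂q_V = 0: 50 - 5q_V - (3/2)(q_L) = 0.
Best responses: q_L = (87 - (3/2)q_V)/6, q_V = (50 - (3/2)q_L)/5.
Substituting one into the other gives q_L = 480/37 and q_V = 226/37.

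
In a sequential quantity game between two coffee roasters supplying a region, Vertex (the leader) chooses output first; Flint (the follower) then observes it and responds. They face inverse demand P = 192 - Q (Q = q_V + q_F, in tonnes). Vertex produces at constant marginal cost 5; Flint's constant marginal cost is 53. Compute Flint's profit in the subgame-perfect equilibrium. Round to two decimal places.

Solve by backward induction. Given q_V, the follower Flint maximises π_F = (192 - q_V - q_F)q_F - 53q_F.
Setting the follower's marginal profit to zero, 139 - q_V - 2q_F = 0, i.e. q_F = (139 - q_V)/2.
The leader anticipates this reaction. Substituting into P = 192 - Q gives P = 245/2 - (1/2)q_V, so π_V = (245/2 - (1/2)q_V)q_V - 5q_V.
The leader's first-order condition 235/2 - q_V = 0 yields q_V = 235/2.
Then q_F = (139 - 235/2)/2 = 43/4.
Price P = 192 - 513/4 = 255/4.
Flint's profit: (255/4 - 53)·(43/4) = 1849/16.

115.56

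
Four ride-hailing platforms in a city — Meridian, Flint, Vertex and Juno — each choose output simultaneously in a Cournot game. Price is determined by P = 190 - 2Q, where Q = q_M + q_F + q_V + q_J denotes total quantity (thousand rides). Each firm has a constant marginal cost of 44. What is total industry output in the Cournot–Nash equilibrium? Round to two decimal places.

Each firm earns π_i = (190 - 2Q)q_i - 44q_i.
Setting ∂π_i/∂q_i = 0 with rivals' quantities fixed: 146 - 4q_i - 2·Σ_{j≠i} q_j = 0.
With identical firms every q_j equals q_i, so Σ_{j≠i} q_j = 3q_i and 146 = 10q_i, giving q_i = 73/5.
Total output Q = 73/5 + 73/5 + 73/5 + 73/5 = 292/5.

58.40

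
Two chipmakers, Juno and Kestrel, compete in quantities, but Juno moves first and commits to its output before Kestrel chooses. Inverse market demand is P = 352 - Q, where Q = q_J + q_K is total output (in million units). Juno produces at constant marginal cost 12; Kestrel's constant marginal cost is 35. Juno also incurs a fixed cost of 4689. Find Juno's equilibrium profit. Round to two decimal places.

The follower Kestrel best-responds to any q_J: π_K = (352 - Q)q_K - 35q_K.
Setting the follower's marginal profit to zero, 317 - q_J - 2q_K = 0, i.e. q_K = (317 - q_J)/2.
The leader anticipates this reaction. Substituting into P = 352 - Q gives P = 387/2 - (1/2)q_J, so π_J = (387/2 - (1/2)q_J)q_J - 12q_J.
Maximising: ∂π_J/∂q_J = 363/2 - q_J = 0, giving q_J = 363/2.
Then q_K = (317 - 363/2)/2 = 271/4.
Price P = 352 - 997/4 = 411/4.
Juno's profit: (411/4 - 12)·(363/2) - 4689 = 11782.1250.

11782.13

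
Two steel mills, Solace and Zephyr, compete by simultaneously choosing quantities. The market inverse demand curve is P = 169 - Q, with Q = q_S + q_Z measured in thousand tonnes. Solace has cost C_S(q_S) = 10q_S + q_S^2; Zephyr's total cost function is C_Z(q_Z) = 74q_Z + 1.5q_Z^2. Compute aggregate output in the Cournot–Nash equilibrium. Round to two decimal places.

Solace's profit: π_S = (169 - Q)q_S - (10q_S + q_S²). Setting ∂π_S/∂q_S = 0: 159 - 4q_S - (q_Z) = 0.
Zephyr's profit: π_Z = (169 - Q)q_Z - (74q_Z + (3/2)q_Z²). Setting ∂π_Z/∂q_Z = 0: 95 - 5q_Z - (q_S) = 0.
Rearranging gives the reaction functions q_S = (159 - q_Z)/4 and q_Z = (95 - q_S)/5.
Substituting one into the other gives q_S = 700/19 and q_Z = 221/19.
Total output Q = 700/19 + 221/19 = 921/19.

48.47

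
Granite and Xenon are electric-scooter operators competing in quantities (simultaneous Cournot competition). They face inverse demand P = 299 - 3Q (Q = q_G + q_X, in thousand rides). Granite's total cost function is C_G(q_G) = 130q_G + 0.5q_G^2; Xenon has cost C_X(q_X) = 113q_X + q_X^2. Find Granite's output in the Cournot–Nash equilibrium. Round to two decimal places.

16.89

Granite's profit: π_G = (299 - 3Q)q_G - (130q_G + (1/2)q_G²). Setting ∂π_G/∂q_G = 0: 169 - 7q_G - 3(q_X) = 0.
Xenon's first-order condition: 186 - 8q_X - 3(q_G) = 0.
Rearranging gives the reaction functions q_G = (169 - 3q_X)/7 and q_X = (186 - 3q_G)/8.
Solving the pair: q_G = 794/47, q_X = 795/47.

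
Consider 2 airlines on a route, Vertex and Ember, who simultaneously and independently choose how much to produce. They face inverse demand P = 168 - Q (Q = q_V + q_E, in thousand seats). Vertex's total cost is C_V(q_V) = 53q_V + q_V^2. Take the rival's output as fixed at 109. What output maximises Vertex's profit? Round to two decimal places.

1.50

With the rival's output fixed at 109, Vertex's profit is π_V = (168 - 109 - q_V)q_V - (53q_V + q_V²) = (59 - q_V)q_V - (53q_V + q_V²).
∂π_V/∂q_V = 6 - 4q_V = 0, so q_V = 3/2.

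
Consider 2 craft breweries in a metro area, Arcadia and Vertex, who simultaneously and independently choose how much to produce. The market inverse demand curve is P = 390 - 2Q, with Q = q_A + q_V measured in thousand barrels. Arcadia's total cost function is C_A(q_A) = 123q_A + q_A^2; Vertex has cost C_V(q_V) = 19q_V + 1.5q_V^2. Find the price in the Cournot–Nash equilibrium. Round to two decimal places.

Arcadia's profit: π_A = (390 - 2Q)q_A - (123q_A + q_A²). Setting ∂π_A/∂q_A = 0: 267 - 6q_A - 2(q_V) = 0.
Vertex's profit: π_V = (390 - 2Q)q_V - (19q_V + (3/2)q_V²). Setting ∂π_V/∂q_V = 0: 371 - 7q_V - 2(q_A) = 0.
Best responses: q_A = (267 - 2q_V)/6, q_V = (371 - 2q_A)/7.
Solving the pair: q_A = 1127/38, q_V = 846/19.
Total output Q = 74.1842, so price P = 390 - 2·74.1842 = 241.6316.

241.63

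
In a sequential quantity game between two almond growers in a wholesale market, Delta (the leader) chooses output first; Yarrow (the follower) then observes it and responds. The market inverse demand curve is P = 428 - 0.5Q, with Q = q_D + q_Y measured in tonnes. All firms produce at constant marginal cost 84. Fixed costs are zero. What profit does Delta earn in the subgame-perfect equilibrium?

Solve by backward induction. Given q_D, the follower Yarrow maximises π_Y = (428 - (1/2)q_D - (1/2)q_Y)q_Y - 84q_Y.
Setting the follower's marginal profit to zero, 344 - (1/2)q_D - q_Y = 0, i.e. q_Y = (344 - (1/2)q_D).
Delta substitutes q_Y(q_D) into its own profit: π_D = q_D(428 - (1/2)q_D - (344 - (1/2)q_D)/2) - 84q_D = (256 - (1/4)q_D)q_D - 84q_D.
Maximising: ∂π_D/∂q_D = 172 - (1/2)q_D = 0, giving q_D = 344.
Then q_Y = (344 - (1/2)·344) = 172.
Price P = 428 - (1/2)·516 = 170.
Delta's profit: (170 - 84)·344 = 29584.

29584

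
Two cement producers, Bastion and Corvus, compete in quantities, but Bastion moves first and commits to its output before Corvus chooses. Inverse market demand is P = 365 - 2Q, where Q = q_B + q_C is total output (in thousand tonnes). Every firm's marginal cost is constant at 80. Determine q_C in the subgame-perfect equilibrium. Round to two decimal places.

35.63

The follower Corvus best-responds to any q_B: π_C = (365 - 2Q)q_C - 80q_C.
∂π_C/∂q_C = 285 - 2q_B - 4q_C = 0 gives the reaction function q_C = (285 - 2q_B)/4.
Bastion substitutes q_C(q_B) into its own profit: π_B = q_B(365 - 2q_B - (285 - 2q_B)/2) - 80q_B = (445/2 - q_B)q_B - 80q_B.
Leader FOC: 285/2 - 2q_B = 0, so q_B = 285/4.
Then q_C = (285 - 2·(285/4))/4 = 285/8.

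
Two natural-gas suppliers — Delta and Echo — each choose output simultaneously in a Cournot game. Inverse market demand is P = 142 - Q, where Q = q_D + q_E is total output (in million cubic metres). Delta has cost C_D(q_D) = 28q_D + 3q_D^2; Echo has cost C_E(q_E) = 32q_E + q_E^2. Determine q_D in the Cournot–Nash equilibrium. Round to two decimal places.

11.16

Delta's profit: π_D = (142 - Q)q_D - (28q_D + 3q_D²). Setting ∂π_D/∂q_D = 0: 114 - 8q_D - (q_E) = 0.
Echo's first-order condition: 110 - 4q_E - (q_D) = 0.
Best responses: q_D = (114 - q_E)/8, q_E = (110 - q_D)/4.
Solving the pair: q_D = 346/31, q_E = 766/31.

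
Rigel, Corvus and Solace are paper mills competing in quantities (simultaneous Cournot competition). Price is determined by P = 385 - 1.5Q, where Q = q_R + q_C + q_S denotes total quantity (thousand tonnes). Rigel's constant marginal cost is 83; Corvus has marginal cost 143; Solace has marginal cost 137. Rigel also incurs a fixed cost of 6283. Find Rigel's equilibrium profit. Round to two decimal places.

927.67

Rigel's profit: π_R = (385 - 1.5Q)q_R - (83q_R). Setting ∂π_R/∂q_R = 0: 302 - 3q_R - (3/2)(q_C + q_S) = 0.
Corvus's first-order condition: 242 - 3q_C - (3/2)(q_R + q_S) = 0.
Solace's first-order condition: 248 - 3q_S - (3/2)(q_R + q_C) = 0.
Adding the 3 first-order conditions: 792 − 6Q = 0, so Q = 132.
Back-substituting: q_R = (302 − 198)/(3/2) = 208/3, q_C = (242 − 198)/(3/2) = 88/3, q_S = (248 − 198)/(3/2) = 100/3.
Price P = 385 - (3/2)·132 = 187.
Rigel's profit: (187 - 83)·(208/3) - 6283 = 927.6667.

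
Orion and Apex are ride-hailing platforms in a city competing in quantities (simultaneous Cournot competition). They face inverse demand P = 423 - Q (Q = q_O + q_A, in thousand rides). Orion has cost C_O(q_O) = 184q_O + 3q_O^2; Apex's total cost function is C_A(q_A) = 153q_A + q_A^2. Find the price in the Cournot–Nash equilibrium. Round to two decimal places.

338.90

Orion's profit: π_O = (423 - Q)q_O - (184q_O + 3q_O²). Setting ∂π_O/∂q_O = 0: 239 - 8q_O - (q_A) = 0.
Apex's profit: π_A = (423 - Q)q_A - (153q_A + q_A²). Setting ∂π_A/∂q_A = 0: 270 - 4q_A - (q_O) = 0.
Rearranging gives the reaction functions q_O = (239 - q_A)/8 and q_A = (270 - q_O)/4.
Substituting one into the other gives q_O = 686/31 and q_A = 1921/31.
Total output Q = 84.0968, so price P = 423 - 84.0968 = 338.9032.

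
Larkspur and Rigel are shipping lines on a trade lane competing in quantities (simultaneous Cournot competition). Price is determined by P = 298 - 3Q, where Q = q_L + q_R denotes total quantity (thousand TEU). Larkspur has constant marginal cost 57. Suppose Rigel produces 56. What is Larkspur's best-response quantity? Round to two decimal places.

With the rival's output fixed at 56, Larkspur's profit is π_L = (298 - 3·56 - 3q_L)q_L - (57q_L) = (130 - 3q_L)q_L - (57q_L).
∂π_L/∂q_L = 73 - 6q_L = 0, so q_L = 73/6.

12.17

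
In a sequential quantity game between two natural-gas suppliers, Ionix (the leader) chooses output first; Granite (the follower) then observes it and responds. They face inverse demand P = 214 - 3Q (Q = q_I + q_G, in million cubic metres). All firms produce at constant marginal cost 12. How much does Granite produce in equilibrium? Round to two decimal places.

16.83

Solve by backward induction. Given q_I, the follower Granite maximises π_G = (214 - 3q_I - 3q_G)q_G - 12q_G.
∂π_G/∂q_G = 202 - 3q_I - 6q_G = 0 gives the reaction function q_G = (202 - 3q_I)/6.
The leader anticipates this reaction. Substituting into P = 214 - 3Q gives P = 113 - (3/2)q_I, so π_I = (113 - (3/2)q_I)q_I - 12q_I.
Leader FOC: 101 - 3q_I = 0, so q_I = 101/3.
Then q_G = (202 - 3·(101/3))/6 = 101/6.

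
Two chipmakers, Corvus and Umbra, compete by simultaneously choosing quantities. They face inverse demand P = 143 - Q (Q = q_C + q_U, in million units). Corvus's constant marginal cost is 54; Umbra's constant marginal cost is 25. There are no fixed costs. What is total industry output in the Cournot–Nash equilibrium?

69

Corvus's profit: π_C = (143 - Q)q_C - (54q_C). Setting ∂π_C/∂q_C = 0: 89 - 2q_C - (q_U) = 0.
Umbra's first-order condition: 118 - 2q_U - (q_C) = 0.
So q_C = (89 - q_U)/2 and q_U = (118 - q_C)/2.
Substituting one into the other gives q_C = 20 and q_U = 49.
Total output Q = 20 + 49 = 69.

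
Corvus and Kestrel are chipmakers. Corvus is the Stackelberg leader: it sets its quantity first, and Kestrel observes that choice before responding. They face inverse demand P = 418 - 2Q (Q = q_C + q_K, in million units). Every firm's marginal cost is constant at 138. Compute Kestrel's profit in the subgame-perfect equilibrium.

Solve by backward induction. Given q_C, the follower Kestrel maximises π_K = (418 - 2q_C - 2q_K)q_K - 138q_K.
∂π_K/∂q_K = 280 - 2q_C - 4q_K = 0 gives the reaction function q_K = (280 - 2q_C)/4.
Corvus substitutes q_K(q_C) into its own profit: π_C = q_C(418 - 2q_C - (280 - 2q_C)/2) - 138q_C = (278 - q_C)q_C - 138q_C.
Leader FOC: 140 - 2q_C = 0, so q_C = 70.
Then q_K = (280 - 2·70)/4 = 35.
Price P = 418 - 2·105 = 208.
Kestrel's profit: (208 - 138)·35 = 2450.

2450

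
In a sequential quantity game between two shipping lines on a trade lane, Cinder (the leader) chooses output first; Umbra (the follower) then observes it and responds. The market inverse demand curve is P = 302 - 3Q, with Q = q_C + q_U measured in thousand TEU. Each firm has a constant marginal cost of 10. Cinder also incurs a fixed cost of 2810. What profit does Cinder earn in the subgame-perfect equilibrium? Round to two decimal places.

The follower Umbra best-responds to any q_C: π_U = (302 - 3Q)q_U - 10q_U.
Setting the follower's marginal profit to zero, 292 - 3q_C - 6q_U = 0, i.e. q_U = (292 - 3q_C)/6.
The leader anticipates this reaction. Substituting into P = 302 - 3Q gives P = 156 - (3/2)q_C, so π_C = (156 - (3/2)q_C)q_C - 10q_C.
Leader FOC: 146 - 3q_C = 0, so q_C = 146/3.
Then q_U = (292 - 3·(146/3))/6 = 73/3.
Price P = 302 - 3·73 = 83.
Cinder's profit: (83 - 10)·(146/3) - 2810 = 742.6667.

742.67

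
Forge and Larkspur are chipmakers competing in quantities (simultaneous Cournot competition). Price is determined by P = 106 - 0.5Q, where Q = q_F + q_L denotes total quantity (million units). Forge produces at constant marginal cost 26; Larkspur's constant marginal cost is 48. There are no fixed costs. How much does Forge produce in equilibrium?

68

Forge's profit: π_F = (106 - 0.5Q)q_F - (26q_F). Setting ∂π_F/∂q_F = 0: 80 - q_F - (1/2)(q_L) = 0.
Larkspur's first-order condition: 58 - q_L - (1/2)(q_F) = 0.
So q_F = (80 - (1/2)q_L) and q_L = (58 - (1/2)q_F).
Solving the pair: q_F = 68, q_L = 24.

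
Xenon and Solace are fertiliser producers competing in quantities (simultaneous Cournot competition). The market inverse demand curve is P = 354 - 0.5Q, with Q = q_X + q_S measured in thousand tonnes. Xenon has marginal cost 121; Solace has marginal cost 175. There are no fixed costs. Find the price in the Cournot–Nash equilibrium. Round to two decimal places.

Xenon's profit: π_X = (354 - 0.5Q)q_X - (121q_X). Setting ∂π_X/∂q_X = 0: 233 - q_X - (1/2)(q_S) = 0.
Solace's profit: π_S = (354 - 0.5Q)q_S - (175q_S). Setting ∂π_S/∂q_S = 0: 179 - q_S - (1/2)(q_X) = 0.
So q_X = (233 - (1/2)q_S) and q_S = (179 - (1/2)q_X).
Substituting one into the other gives q_X = 574/3 and q_S = 250/3.
Total output Q = 824/3, so price P = 354 - (1/2)·(824/3) = 650/3.

216.67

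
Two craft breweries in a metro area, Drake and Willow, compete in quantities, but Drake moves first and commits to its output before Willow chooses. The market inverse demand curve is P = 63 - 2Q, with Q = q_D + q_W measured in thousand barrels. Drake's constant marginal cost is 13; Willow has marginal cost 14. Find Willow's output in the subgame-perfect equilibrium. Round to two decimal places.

Solve by backward induction. Given q_D, the follower Willow maximises π_W = (63 - 2q_D - 2q_W)q_W - 14q_W.
Follower FOC: 49 - 2q_D - 4q_W = 0, so q_W(q_D) = (49 - 2q_D)/4.
Drake substitutes q_W(q_D) into its own profit: π_D = q_D(63 - 2q_D - (49 - 2q_D)/2) - 13q_D = (77/2 - q_D)q_D - 13q_D.
Leader FOC: 51/2 - 2q_D = 0, so q_D = 51/4.
Then q_W = (49 - 2·(51/4))/4 = 47/8.

5.88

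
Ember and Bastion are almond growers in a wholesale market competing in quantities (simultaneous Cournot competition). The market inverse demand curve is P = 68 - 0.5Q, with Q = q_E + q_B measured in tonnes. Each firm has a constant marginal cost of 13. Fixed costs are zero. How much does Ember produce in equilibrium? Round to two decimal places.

36.67

Each firm earns π_i = (68 - 0.5Q)q_i - 13q_i.
First-order condition (treating rivals' output as given): 55 - q_i - (1/2)q_j = 0.
With identical firms every q_j equals q_i, so q_j = q_i and 55 = (3/2)q_i, giving q_i = 110/3.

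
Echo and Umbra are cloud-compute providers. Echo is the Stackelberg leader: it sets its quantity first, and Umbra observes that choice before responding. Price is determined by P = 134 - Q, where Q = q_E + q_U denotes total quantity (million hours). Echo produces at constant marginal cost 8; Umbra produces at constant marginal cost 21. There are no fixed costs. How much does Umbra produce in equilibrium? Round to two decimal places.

21.75

The follower Umbra best-responds to any q_E: π_U = (134 - Q)q_U - 21q_U.
Setting the follower's marginal profit to zero, 113 - q_E - 2q_U = 0, i.e. q_U = (113 - q_E)/2.
The leader anticipates this reaction. Substituting into P = 134 - Q gives P = 155/2 - (1/2)q_E, so π_E = (155/2 - (1/2)q_E)q_E - 8q_E.
The leader's first-order condition 139/2 - q_E = 0 yields q_E = 139/2.
Then q_U = (113 - 139/2)/2 = 87/4.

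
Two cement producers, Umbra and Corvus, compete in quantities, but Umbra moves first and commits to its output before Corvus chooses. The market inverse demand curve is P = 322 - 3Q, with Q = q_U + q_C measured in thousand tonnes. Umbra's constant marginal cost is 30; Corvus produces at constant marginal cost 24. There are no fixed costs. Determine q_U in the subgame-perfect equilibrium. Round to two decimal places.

The follower Corvus best-responds to any q_U: π_C = (322 - 3Q)q_C - 24q_C.
Follower FOC: 298 - 3q_U - 6q_C = 0, so q_C(q_U) = (298 - 3q_U)/6.
Umbra substitutes q_C(q_U) into its own profit: π_U = q_U(322 - 3q_U - (298 - 3q_U)/2) - 30q_U = (173 - (3/2)q_U)q_U - 30q_U.
Leader FOC: 143 - 3q_U = 0, so q_U = 143/3.
Then q_C = (298 - 3·(143/3))/6 = 155/6.

47.67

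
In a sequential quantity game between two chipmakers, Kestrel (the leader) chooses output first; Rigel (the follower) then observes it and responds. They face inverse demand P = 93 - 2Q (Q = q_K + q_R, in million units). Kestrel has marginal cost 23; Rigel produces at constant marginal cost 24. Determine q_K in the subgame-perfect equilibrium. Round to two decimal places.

17.75

Solve by backward induction. Given q_K, the follower Rigel maximises π_R = (93 - 2q_K - 2q_R)q_R - 24q_R.
Follower FOC: 69 - 2q_K - 4q_R = 0, so q_R(q_K) = (69 - 2q_K)/4.
The leader anticipates this reaction. Substituting into P = 93 - 2Q gives P = 117/2 - q_K, so π_K = (117/2 - q_K)q_K - 23q_K.
Maximising: ∂π_K/∂q_K = 71/2 - 2q_K = 0, giving q_K = 71/4.
Then q_R = (69 - 2·(71/4))/4 = 67/8.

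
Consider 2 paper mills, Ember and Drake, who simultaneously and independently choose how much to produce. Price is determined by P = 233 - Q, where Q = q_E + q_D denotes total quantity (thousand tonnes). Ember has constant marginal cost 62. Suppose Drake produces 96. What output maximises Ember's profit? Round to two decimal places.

37.50

With the rival's output fixed at 96, Ember's profit is π_E = (233 - 96 - q_E)q_E - (62q_E) = (137 - q_E)q_E - (62q_E).
∂π_E/∂q_E = 75 - 2q_E = 0, so q_E = 75/2.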